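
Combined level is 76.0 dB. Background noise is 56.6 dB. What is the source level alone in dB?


Given values:
  L_total = 76.0 dB, L_bg = 56.6 dB
Formula: L_source = 10 * log10(10^(L_total/10) - 10^(L_bg/10))
Convert to linear:
  10^(76.0/10) = 39810717.0553
  10^(56.6/10) = 457088.1896
Difference: 39810717.0553 - 457088.1896 = 39353628.8657
L_source = 10 * log10(39353628.8657) = 75.95

75.95 dB


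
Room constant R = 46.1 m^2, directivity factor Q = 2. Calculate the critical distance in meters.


Given values:
  R = 46.1 m^2, Q = 2
Formula: d_c = 0.141 * sqrt(Q * R)
Compute Q * R = 2 * 46.1 = 92.2
Compute sqrt(92.2) = 9.6021
d_c = 0.141 * 9.6021 = 1.354

1.354 m


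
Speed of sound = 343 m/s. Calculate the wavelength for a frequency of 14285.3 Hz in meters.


Given values:
  c = 343 m/s, f = 14285.3 Hz
Formula: lambda = c / f
lambda = 343 / 14285.3
lambda = 0.024

0.024 m


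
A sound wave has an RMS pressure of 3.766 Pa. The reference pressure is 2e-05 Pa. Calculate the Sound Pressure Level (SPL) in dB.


Given values:
  p = 3.766 Pa
  p_ref = 2e-05 Pa
Formula: SPL = 20 * log10(p / p_ref)
Compute ratio: p / p_ref = 3.766 / 2e-05 = 188300
Compute log10: log10(188300) = 5.27485
Multiply: SPL = 20 * 5.27485 = 105.5

105.5 dB


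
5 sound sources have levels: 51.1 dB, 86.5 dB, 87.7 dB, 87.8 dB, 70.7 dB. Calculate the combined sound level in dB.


Formula: L_total = 10 * log10( sum(10^(Li/10)) )
  Source 1: 10^(51.1/10) = 128824.9552
  Source 2: 10^(86.5/10) = 446683592.151
  Source 3: 10^(87.7/10) = 588843655.3556
  Source 4: 10^(87.8/10) = 602559586.0744
  Source 5: 10^(70.7/10) = 11748975.5494
Sum of linear values = 1649964634.0856
L_total = 10 * log10(1649964634.0856) = 92.17

92.17 dB


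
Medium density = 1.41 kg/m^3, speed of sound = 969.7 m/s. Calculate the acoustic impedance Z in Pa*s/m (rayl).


Given values:
  rho = 1.41 kg/m^3
  c = 969.7 m/s
Formula: Z = rho * c
Z = 1.41 * 969.7
Z = 1367.28

1367.28 rayl


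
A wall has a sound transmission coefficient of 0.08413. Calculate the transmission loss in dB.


Given values:
  tau = 0.08413
Formula: TL = 10 * log10(1 / tau)
Compute 1 / tau = 1 / 0.08413 = 11.8864
Compute log10(11.8864) = 1.07505
TL = 10 * 1.07505 = 10.75

10.75 dB


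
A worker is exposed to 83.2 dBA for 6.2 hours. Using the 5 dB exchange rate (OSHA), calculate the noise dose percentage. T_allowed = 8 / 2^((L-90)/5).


Given values:
  L = 83.2 dBA, T = 6.2 hours
Formula: T_allowed = 8 / 2^((L - 90) / 5)
Compute exponent: (83.2 - 90) / 5 = -1.36
Compute 2^(-1.36) = 0.389582
T_allowed = 8 / 0.389582 = 20.53483 hours
Dose = (T / T_allowed) * 100
Dose = (6.2 / 20.53483) * 100 = 30.19

30.19 %


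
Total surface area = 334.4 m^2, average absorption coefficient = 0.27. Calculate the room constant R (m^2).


Given values:
  S = 334.4 m^2, alpha = 0.27
Formula: R = S * alpha / (1 - alpha)
Numerator: 334.4 * 0.27 = 90.288
Denominator: 1 - 0.27 = 0.73
R = 90.288 / 0.73 = 123.68

123.68 m^2


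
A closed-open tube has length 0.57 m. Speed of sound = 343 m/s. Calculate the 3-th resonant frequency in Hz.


Given values:
  Tube type: closed-open, L = 0.57 m, c = 343 m/s, n = 3
Formula: f_n = (2n - 1) * c / (4 * L)
Compute 2n - 1 = 2*3 - 1 = 5
Compute 4 * L = 4 * 0.57 = 2.28
f = 5 * 343 / 2.28
f = 752.19

752.19 Hz


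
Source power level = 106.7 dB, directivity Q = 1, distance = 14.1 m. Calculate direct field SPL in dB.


Given values:
  Lw = 106.7 dB, Q = 1, r = 14.1 m
Formula: SPL = Lw + 10 * log10(Q / (4 * pi * r^2))
Compute 4 * pi * r^2 = 4 * pi * 14.1^2 = 2498.3201
Compute Q / denom = 1 / 2498.3201 = 0.00040027
Compute 10 * log10(0.00040027) = -33.9765
SPL = 106.7 + (-33.9765) = 72.72

72.72 dB


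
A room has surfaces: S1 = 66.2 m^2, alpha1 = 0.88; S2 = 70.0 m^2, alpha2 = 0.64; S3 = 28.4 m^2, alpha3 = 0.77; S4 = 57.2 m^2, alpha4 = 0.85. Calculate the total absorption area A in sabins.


Given surfaces:
  Surface 1: 66.2 * 0.88 = 58.256
  Surface 2: 70.0 * 0.64 = 44.8
  Surface 3: 28.4 * 0.77 = 21.868
  Surface 4: 57.2 * 0.85 = 48.62
Formula: A = sum(Si * alpha_i)
A = 58.256 + 44.8 + 21.868 + 48.62
A = 173.54

173.54 sabins


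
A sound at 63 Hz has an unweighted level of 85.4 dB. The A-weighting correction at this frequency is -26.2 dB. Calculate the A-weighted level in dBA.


Given values:
  SPL = 85.4 dB
  A-weighting at 63 Hz = -26.2 dB
Formula: L_A = SPL + A_weight
L_A = 85.4 + (-26.2)
L_A = 59.2

59.2 dBA


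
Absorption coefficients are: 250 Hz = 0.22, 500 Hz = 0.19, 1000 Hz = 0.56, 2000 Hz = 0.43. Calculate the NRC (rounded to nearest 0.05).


Given values:
  a_250 = 0.22, a_500 = 0.19
  a_1000 = 0.56, a_2000 = 0.43
Formula: NRC = (a250 + a500 + a1000 + a2000) / 4
Sum = 0.22 + 0.19 + 0.56 + 0.43 = 1.4
NRC = 1.4 / 4 = 0.35
Rounded to nearest 0.05: 0.35

0.35


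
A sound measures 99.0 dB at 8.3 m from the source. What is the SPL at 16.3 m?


Given values:
  SPL1 = 99.0 dB, r1 = 8.3 m, r2 = 16.3 m
Formula: SPL2 = SPL1 - 20 * log10(r2 / r1)
Compute ratio: r2 / r1 = 16.3 / 8.3 = 1.9639
Compute log10: log10(1.9639) = 0.293119
Compute drop: 20 * 0.293119 = 5.8624
SPL2 = 99.0 - 5.8624 = 93.14

93.14 dB


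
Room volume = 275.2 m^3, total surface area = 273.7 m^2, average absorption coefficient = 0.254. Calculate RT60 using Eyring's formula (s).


Given values:
  V = 275.2 m^3, S = 273.7 m^2, alpha = 0.254
Formula: RT60 = 0.161 * V / (-S * ln(1 - alpha))
Compute ln(1 - 0.254) = ln(0.746) = -0.29303
Denominator: -273.7 * -0.29303 = 80.2023
Numerator: 0.161 * 275.2 = 44.3072
RT60 = 44.3072 / 80.2023 = 0.552

0.552 s


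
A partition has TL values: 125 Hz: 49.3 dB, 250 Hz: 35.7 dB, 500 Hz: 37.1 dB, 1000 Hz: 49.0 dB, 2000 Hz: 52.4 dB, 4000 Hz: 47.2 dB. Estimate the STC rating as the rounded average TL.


Given TL values at each frequency:
  125 Hz: 49.3 dB
  250 Hz: 35.7 dB
  500 Hz: 37.1 dB
  1000 Hz: 49.0 dB
  2000 Hz: 52.4 dB
  4000 Hz: 47.2 dB
Formula: STC ~ round(average of TL values)
Sum = 49.3 + 35.7 + 37.1 + 49.0 + 52.4 + 47.2 = 270.7
Average = 270.7 / 6 = 45.12
Rounded: 45

45


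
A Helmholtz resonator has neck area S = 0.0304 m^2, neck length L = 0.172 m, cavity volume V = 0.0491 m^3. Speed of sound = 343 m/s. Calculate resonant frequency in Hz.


Given values:
  S = 0.0304 m^2, L = 0.172 m, V = 0.0491 m^3, c = 343 m/s
Formula: f = (c / (2*pi)) * sqrt(S / (V * L))
Compute V * L = 0.0491 * 0.172 = 0.0084452
Compute S / (V * L) = 0.0304 / 0.0084452 = 3.5997
Compute sqrt(3.5997) = 1.897288
Compute c / (2*pi) = 343 / 6.283185 = 54.590148
f = 54.590148 * 1.897288 = 103.57

103.57 Hz


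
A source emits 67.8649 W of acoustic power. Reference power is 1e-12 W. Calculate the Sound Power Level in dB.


Given values:
  W = 67.8649 W
  W_ref = 1e-12 W
Formula: SWL = 10 * log10(W / W_ref)
Compute ratio: W / W_ref = 67864900000000
Compute log10: log10(67864900000000) = 13.831645
Multiply: SWL = 10 * 13.831645 = 138.32

138.32 dB


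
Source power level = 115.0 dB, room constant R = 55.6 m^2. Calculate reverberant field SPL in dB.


Given values:
  Lw = 115.0 dB, R = 55.6 m^2
Formula: SPL = Lw + 10 * log10(4 / R)
Compute 4 / R = 4 / 55.6 = 0.071942
Compute 10 * log10(0.071942) = -11.4302
SPL = 115.0 + (-11.4302) = 103.57

103.57 dB


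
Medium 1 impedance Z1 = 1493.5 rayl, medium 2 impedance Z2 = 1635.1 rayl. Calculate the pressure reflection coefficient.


Given values:
  Z1 = 1493.5 rayl, Z2 = 1635.1 rayl
Formula: R = (Z2 - Z1) / (Z2 + Z1)
Numerator: Z2 - Z1 = 1635.1 - 1493.5 = 141.6
Denominator: Z2 + Z1 = 1635.1 + 1493.5 = 3128.6
R = 141.6 / 3128.6 = 0.0453

0.0453


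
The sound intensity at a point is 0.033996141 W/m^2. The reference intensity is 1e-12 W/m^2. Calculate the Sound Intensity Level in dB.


Given values:
  I = 0.033996141 W/m^2
  I_ref = 1e-12 W/m^2
Formula: SIL = 10 * log10(I / I_ref)
Compute ratio: I / I_ref = 33996141000
Compute log10: log10(33996141000) = 10.53143
Multiply: SIL = 10 * 10.53143 = 105.31

105.31 dB


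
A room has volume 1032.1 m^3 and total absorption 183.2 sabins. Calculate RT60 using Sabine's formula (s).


Given values:
  V = 1032.1 m^3
  A = 183.2 sabins
Formula: RT60 = 0.161 * V / A
Numerator: 0.161 * 1032.1 = 166.1681
RT60 = 166.1681 / 183.2 = 0.907

0.907 s


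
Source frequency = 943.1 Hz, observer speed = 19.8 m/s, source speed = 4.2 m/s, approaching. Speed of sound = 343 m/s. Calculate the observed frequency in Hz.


Given values:
  f_s = 943.1 Hz, v_o = 19.8 m/s, v_s = 4.2 m/s
  Direction: approaching
Formula: f_o = f_s * (c + v_o) / (c - v_s)
Numerator: c + v_o = 343 + 19.8 = 362.8
Denominator: c - v_s = 343 - 4.2 = 338.8
f_o = 943.1 * 362.8 / 338.8 = 1009.91

1009.91 Hz


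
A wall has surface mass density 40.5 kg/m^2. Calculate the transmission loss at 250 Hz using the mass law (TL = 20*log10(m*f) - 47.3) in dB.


Given values:
  m = 40.5 kg/m^2, f = 250 Hz
Formula: TL = 20 * log10(m * f) - 47.3
Compute m * f = 40.5 * 250 = 10125.0
Compute log10(10125.0) = 4.005395
Compute 20 * 4.005395 = 80.1079
TL = 80.1079 - 47.3 = 32.81

32.81 dB


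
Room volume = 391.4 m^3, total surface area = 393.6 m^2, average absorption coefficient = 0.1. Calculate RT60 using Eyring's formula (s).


Given values:
  V = 391.4 m^3, S = 393.6 m^2, alpha = 0.1
Formula: RT60 = 0.161 * V / (-S * ln(1 - alpha))
Compute ln(1 - 0.1) = ln(0.9) = -0.105361
Denominator: -393.6 * -0.105361 = 41.4701
Numerator: 0.161 * 391.4 = 63.0154
RT60 = 63.0154 / 41.4701 = 1.52

1.52 s


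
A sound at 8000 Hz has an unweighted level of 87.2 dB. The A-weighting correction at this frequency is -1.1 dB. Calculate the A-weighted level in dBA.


Given values:
  SPL = 87.2 dB
  A-weighting at 8000 Hz = -1.1 dB
Formula: L_A = SPL + A_weight
L_A = 87.2 + (-1.1)
L_A = 86.1

86.1 dBA


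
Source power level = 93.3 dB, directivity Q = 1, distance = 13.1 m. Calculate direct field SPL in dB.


Given values:
  Lw = 93.3 dB, Q = 1, r = 13.1 m
Formula: SPL = Lw + 10 * log10(Q / (4 * pi * r^2))
Compute 4 * pi * r^2 = 4 * pi * 13.1^2 = 2156.5149
Compute Q / denom = 1 / 2156.5149 = 0.00046371
Compute 10 * log10(0.00046371) = -33.3375
SPL = 93.3 + (-33.3375) = 59.96

59.96 dB


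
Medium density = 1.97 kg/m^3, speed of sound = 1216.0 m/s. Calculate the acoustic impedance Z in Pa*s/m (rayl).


Given values:
  rho = 1.97 kg/m^3
  c = 1216.0 m/s
Formula: Z = rho * c
Z = 1.97 * 1216.0
Z = 2395.52

2395.52 rayl


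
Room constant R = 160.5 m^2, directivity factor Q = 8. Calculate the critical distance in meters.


Given values:
  R = 160.5 m^2, Q = 8
Formula: d_c = 0.141 * sqrt(Q * R)
Compute Q * R = 8 * 160.5 = 1284.0
Compute sqrt(1284.0) = 35.8329
d_c = 0.141 * 35.8329 = 5.052

5.052 m


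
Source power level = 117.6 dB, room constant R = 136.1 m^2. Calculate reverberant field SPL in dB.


Given values:
  Lw = 117.6 dB, R = 136.1 m^2
Formula: SPL = Lw + 10 * log10(4 / R)
Compute 4 / R = 4 / 136.1 = 0.02939
Compute 10 * log10(0.02939) = -15.318
SPL = 117.6 + (-15.318) = 102.28

102.28 dB


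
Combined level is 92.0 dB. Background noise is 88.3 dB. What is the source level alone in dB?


Given values:
  L_total = 92.0 dB, L_bg = 88.3 dB
Formula: L_source = 10 * log10(10^(L_total/10) - 10^(L_bg/10))
Convert to linear:
  10^(92.0/10) = 1584893192.4611
  10^(88.3/10) = 676082975.392
Difference: 1584893192.4611 - 676082975.392 = 908810217.0691
L_source = 10 * log10(908810217.0691) = 89.58

89.58 dB


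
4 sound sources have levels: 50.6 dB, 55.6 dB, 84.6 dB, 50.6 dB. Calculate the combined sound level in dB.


Formula: L_total = 10 * log10( sum(10^(Li/10)) )
  Source 1: 10^(50.6/10) = 114815.3621
  Source 2: 10^(55.6/10) = 363078.0548
  Source 3: 10^(84.6/10) = 288403150.3127
  Source 4: 10^(50.6/10) = 114815.3621
Sum of linear values = 288995859.0917
L_total = 10 * log10(288995859.0917) = 84.61

84.61 dB


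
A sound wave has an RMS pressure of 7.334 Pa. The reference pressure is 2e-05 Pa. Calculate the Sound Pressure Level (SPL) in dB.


Given values:
  p = 7.334 Pa
  p_ref = 2e-05 Pa
Formula: SPL = 20 * log10(p / p_ref)
Compute ratio: p / p_ref = 7.334 / 2e-05 = 366700
Compute log10: log10(366700) = 5.564311
Multiply: SPL = 20 * 5.564311 = 111.29

111.29 dB


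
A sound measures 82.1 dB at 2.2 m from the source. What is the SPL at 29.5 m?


Given values:
  SPL1 = 82.1 dB, r1 = 2.2 m, r2 = 29.5 m
Formula: SPL2 = SPL1 - 20 * log10(r2 / r1)
Compute ratio: r2 / r1 = 29.5 / 2.2 = 13.4091
Compute log10: log10(13.4091) = 1.1274
Compute drop: 20 * 1.1274 = 22.548
SPL2 = 82.1 - 22.548 = 59.55

59.55 dB


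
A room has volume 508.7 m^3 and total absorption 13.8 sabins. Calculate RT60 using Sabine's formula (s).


Given values:
  V = 508.7 m^3
  A = 13.8 sabins
Formula: RT60 = 0.161 * V / A
Numerator: 0.161 * 508.7 = 81.9007
RT60 = 81.9007 / 13.8 = 5.935

5.935 s


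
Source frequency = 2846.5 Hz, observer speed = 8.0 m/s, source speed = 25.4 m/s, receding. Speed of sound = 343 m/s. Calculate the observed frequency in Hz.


Given values:
  f_s = 2846.5 Hz, v_o = 8.0 m/s, v_s = 25.4 m/s
  Direction: receding
Formula: f_o = f_s * (c - v_o) / (c + v_s)
Numerator: c - v_o = 343 - 8.0 = 335.0
Denominator: c + v_s = 343 + 25.4 = 368.4
f_o = 2846.5 * 335.0 / 368.4 = 2588.43

2588.43 Hz


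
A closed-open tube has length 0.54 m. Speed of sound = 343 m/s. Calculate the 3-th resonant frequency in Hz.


Given values:
  Tube type: closed-open, L = 0.54 m, c = 343 m/s, n = 3
Formula: f_n = (2n - 1) * c / (4 * L)
Compute 2n - 1 = 2*3 - 1 = 5
Compute 4 * L = 4 * 0.54 = 2.16
f = 5 * 343 / 2.16
f = 793.98

793.98 Hz


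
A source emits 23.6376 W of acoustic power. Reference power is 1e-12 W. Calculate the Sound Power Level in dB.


Given values:
  W = 23.6376 W
  W_ref = 1e-12 W
Formula: SWL = 10 * log10(W / W_ref)
Compute ratio: W / W_ref = 23637600000000
Compute log10: log10(23637600000000) = 13.373603
Multiply: SWL = 10 * 13.373603 = 133.74

133.74 dB


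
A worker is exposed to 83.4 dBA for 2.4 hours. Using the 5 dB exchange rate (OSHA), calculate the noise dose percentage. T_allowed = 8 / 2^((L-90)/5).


Given values:
  L = 83.4 dBA, T = 2.4 hours
Formula: T_allowed = 8 / 2^((L - 90) / 5)
Compute exponent: (83.4 - 90) / 5 = -1.32
Compute 2^(-1.32) = 0.400535
T_allowed = 8 / 0.400535 = 19.973286 hours
Dose = (T / T_allowed) * 100
Dose = (2.4 / 19.973286) * 100 = 12.02

12.02 %


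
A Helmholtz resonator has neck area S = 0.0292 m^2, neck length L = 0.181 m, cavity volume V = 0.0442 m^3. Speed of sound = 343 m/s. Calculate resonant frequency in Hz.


Given values:
  S = 0.0292 m^2, L = 0.181 m, V = 0.0442 m^3, c = 343 m/s
Formula: f = (c / (2*pi)) * sqrt(S / (V * L))
Compute V * L = 0.0442 * 0.181 = 0.0080002
Compute S / (V * L) = 0.0292 / 0.0080002 = 3.6499
Compute sqrt(3.6499) = 1.910471
Compute c / (2*pi) = 343 / 6.283185 = 54.590148
f = 54.590148 * 1.910471 = 104.29

104.29 Hz


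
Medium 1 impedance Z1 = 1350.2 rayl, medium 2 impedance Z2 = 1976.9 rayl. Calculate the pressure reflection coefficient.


Given values:
  Z1 = 1350.2 rayl, Z2 = 1976.9 rayl
Formula: R = (Z2 - Z1) / (Z2 + Z1)
Numerator: Z2 - Z1 = 1976.9 - 1350.2 = 626.7
Denominator: Z2 + Z1 = 1976.9 + 1350.2 = 3327.1
R = 626.7 / 3327.1 = 0.1884

0.1884


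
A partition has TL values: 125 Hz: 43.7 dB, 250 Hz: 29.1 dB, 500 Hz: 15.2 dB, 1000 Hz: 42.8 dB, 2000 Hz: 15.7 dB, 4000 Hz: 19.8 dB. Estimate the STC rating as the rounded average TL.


Given TL values at each frequency:
  125 Hz: 43.7 dB
  250 Hz: 29.1 dB
  500 Hz: 15.2 dB
  1000 Hz: 42.8 dB
  2000 Hz: 15.7 dB
  4000 Hz: 19.8 dB
Formula: STC ~ round(average of TL values)
Sum = 43.7 + 29.1 + 15.2 + 42.8 + 15.7 + 19.8 = 166.3
Average = 166.3 / 6 = 27.72
Rounded: 28

28


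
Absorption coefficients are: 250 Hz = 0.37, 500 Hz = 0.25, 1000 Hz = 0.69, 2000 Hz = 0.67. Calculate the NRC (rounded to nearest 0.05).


Given values:
  a_250 = 0.37, a_500 = 0.25
  a_1000 = 0.69, a_2000 = 0.67
Formula: NRC = (a250 + a500 + a1000 + a2000) / 4
Sum = 0.37 + 0.25 + 0.69 + 0.67 = 1.98
NRC = 1.98 / 4 = 0.495
Rounded to nearest 0.05: 0.5

0.5


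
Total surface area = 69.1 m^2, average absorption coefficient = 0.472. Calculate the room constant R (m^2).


Given values:
  S = 69.1 m^2, alpha = 0.472
Formula: R = S * alpha / (1 - alpha)
Numerator: 69.1 * 0.472 = 32.6152
Denominator: 1 - 0.472 = 0.528
R = 32.6152 / 0.528 = 61.77

61.77 m^2


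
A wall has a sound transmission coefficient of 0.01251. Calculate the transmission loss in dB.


Given values:
  tau = 0.01251
Formula: TL = 10 * log10(1 / tau)
Compute 1 / tau = 1 / 0.01251 = 79.9361
Compute log10(79.9361) = 1.902743
TL = 10 * 1.902743 = 19.03

19.03 dB


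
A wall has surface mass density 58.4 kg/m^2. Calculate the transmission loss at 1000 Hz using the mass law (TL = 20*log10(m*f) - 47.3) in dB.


Given values:
  m = 58.4 kg/m^2, f = 1000 Hz
Formula: TL = 20 * log10(m * f) - 47.3
Compute m * f = 58.4 * 1000 = 58400.0
Compute log10(58400.0) = 4.766413
Compute 20 * 4.766413 = 95.3283
TL = 95.3283 - 47.3 = 48.03

48.03 dB


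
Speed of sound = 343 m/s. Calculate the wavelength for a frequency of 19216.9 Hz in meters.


Given values:
  c = 343 m/s, f = 19216.9 Hz
Formula: lambda = c / f
lambda = 343 / 19216.9
lambda = 0.0178

0.0178 m


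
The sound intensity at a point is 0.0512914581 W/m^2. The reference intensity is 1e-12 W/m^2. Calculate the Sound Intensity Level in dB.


Given values:
  I = 0.0512914581 W/m^2
  I_ref = 1e-12 W/m^2
Formula: SIL = 10 * log10(I / I_ref)
Compute ratio: I / I_ref = 51291458100
Compute log10: log10(51291458100) = 10.710045
Multiply: SIL = 10 * 10.710045 = 107.1

107.1 dB


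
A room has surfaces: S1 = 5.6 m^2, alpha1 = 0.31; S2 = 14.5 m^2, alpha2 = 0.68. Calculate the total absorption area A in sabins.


Given surfaces:
  Surface 1: 5.6 * 0.31 = 1.736
  Surface 2: 14.5 * 0.68 = 9.86
Formula: A = sum(Si * alpha_i)
A = 1.736 + 9.86
A = 11.6

11.6 sabins


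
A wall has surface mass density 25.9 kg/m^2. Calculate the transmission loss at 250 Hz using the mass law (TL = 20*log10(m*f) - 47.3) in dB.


Given values:
  m = 25.9 kg/m^2, f = 250 Hz
Formula: TL = 20 * log10(m * f) - 47.3
Compute m * f = 25.9 * 250 = 6475.0
Compute log10(6475.0) = 3.81124
Compute 20 * 3.81124 = 76.2248
TL = 76.2248 - 47.3 = 28.92

28.92 dB


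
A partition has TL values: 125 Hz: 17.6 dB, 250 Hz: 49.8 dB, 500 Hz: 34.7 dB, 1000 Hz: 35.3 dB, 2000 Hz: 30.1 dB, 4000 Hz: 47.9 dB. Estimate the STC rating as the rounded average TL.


Given TL values at each frequency:
  125 Hz: 17.6 dB
  250 Hz: 49.8 dB
  500 Hz: 34.7 dB
  1000 Hz: 35.3 dB
  2000 Hz: 30.1 dB
  4000 Hz: 47.9 dB
Formula: STC ~ round(average of TL values)
Sum = 17.6 + 49.8 + 34.7 + 35.3 + 30.1 + 47.9 = 215.4
Average = 215.4 / 6 = 35.9
Rounded: 36

36


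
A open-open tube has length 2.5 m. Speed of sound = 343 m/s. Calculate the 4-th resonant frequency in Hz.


Given values:
  Tube type: open-open, L = 2.5 m, c = 343 m/s, n = 4
Formula: f_n = n * c / (2 * L)
Compute 2 * L = 2 * 2.5 = 5.0
f = 4 * 343 / 5.0
f = 274.4

274.4 Hz


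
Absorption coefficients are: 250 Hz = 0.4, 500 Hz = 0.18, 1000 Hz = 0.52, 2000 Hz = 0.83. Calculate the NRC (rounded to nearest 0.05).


Given values:
  a_250 = 0.4, a_500 = 0.18
  a_1000 = 0.52, a_2000 = 0.83
Formula: NRC = (a250 + a500 + a1000 + a2000) / 4
Sum = 0.4 + 0.18 + 0.52 + 0.83 = 1.93
NRC = 1.93 / 4 = 0.4825
Rounded to nearest 0.05: 0.5

0.5


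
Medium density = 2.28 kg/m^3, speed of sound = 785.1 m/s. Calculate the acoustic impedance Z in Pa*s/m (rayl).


Given values:
  rho = 2.28 kg/m^3
  c = 785.1 m/s
Formula: Z = rho * c
Z = 2.28 * 785.1
Z = 1790.03

1790.03 rayl


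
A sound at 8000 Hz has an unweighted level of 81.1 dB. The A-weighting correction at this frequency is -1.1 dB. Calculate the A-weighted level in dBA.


Given values:
  SPL = 81.1 dB
  A-weighting at 8000 Hz = -1.1 dB
Formula: L_A = SPL + A_weight
L_A = 81.1 + (-1.1)
L_A = 80.0

80.0 dBA


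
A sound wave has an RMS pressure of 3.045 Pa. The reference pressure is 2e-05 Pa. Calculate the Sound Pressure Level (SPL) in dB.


Given values:
  p = 3.045 Pa
  p_ref = 2e-05 Pa
Formula: SPL = 20 * log10(p / p_ref)
Compute ratio: p / p_ref = 3.045 / 2e-05 = 152250
Compute log10: log10(152250) = 5.182557
Multiply: SPL = 20 * 5.182557 = 103.65

103.65 dB


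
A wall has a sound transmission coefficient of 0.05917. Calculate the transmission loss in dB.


Given values:
  tau = 0.05917
Formula: TL = 10 * log10(1 / tau)
Compute 1 / tau = 1 / 0.05917 = 16.9005
Compute log10(16.9005) = 1.2279
TL = 10 * 1.2279 = 12.28

12.28 dB


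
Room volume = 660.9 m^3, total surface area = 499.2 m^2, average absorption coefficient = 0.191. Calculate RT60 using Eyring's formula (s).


Given values:
  V = 660.9 m^3, S = 499.2 m^2, alpha = 0.191
Formula: RT60 = 0.161 * V / (-S * ln(1 - alpha))
Compute ln(1 - 0.191) = ln(0.809) = -0.211956
Denominator: -499.2 * -0.211956 = 105.8084
Numerator: 0.161 * 660.9 = 106.4049
RT60 = 106.4049 / 105.8084 = 1.006

1.006 s


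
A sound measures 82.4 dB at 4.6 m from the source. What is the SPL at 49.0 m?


Given values:
  SPL1 = 82.4 dB, r1 = 4.6 m, r2 = 49.0 m
Formula: SPL2 = SPL1 - 20 * log10(r2 / r1)
Compute ratio: r2 / r1 = 49.0 / 4.6 = 10.6522
Compute log10: log10(10.6522) = 1.027439
Compute drop: 20 * 1.027439 = 20.5488
SPL2 = 82.4 - 20.5488 = 61.85

61.85 dB


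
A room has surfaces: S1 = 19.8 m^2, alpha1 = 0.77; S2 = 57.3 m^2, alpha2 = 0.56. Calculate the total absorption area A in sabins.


Given surfaces:
  Surface 1: 19.8 * 0.77 = 15.246
  Surface 2: 57.3 * 0.56 = 32.088
Formula: A = sum(Si * alpha_i)
A = 15.246 + 32.088
A = 47.33

47.33 sabins


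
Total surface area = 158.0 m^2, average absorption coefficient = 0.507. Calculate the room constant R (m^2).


Given values:
  S = 158.0 m^2, alpha = 0.507
Formula: R = S * alpha / (1 - alpha)
Numerator: 158.0 * 0.507 = 80.106
Denominator: 1 - 0.507 = 0.493
R = 80.106 / 0.493 = 162.49

162.49 m^2


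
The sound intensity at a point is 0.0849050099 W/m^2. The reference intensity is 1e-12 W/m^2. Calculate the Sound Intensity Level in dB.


Given values:
  I = 0.0849050099 W/m^2
  I_ref = 1e-12 W/m^2
Formula: SIL = 10 * log10(I / I_ref)
Compute ratio: I / I_ref = 84905009900
Compute log10: log10(84905009900) = 10.928933
Multiply: SIL = 10 * 10.928933 = 109.29

109.29 dB


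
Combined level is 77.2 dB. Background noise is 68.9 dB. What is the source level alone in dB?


Given values:
  L_total = 77.2 dB, L_bg = 68.9 dB
Formula: L_source = 10 * log10(10^(L_total/10) - 10^(L_bg/10))
Convert to linear:
  10^(77.2/10) = 52480746.025
  10^(68.9/10) = 7762471.1663
Difference: 52480746.025 - 7762471.1663 = 44718274.8587
L_source = 10 * log10(44718274.8587) = 76.5

76.5 dB


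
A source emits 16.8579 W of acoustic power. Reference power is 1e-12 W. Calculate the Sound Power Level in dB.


Given values:
  W = 16.8579 W
  W_ref = 1e-12 W
Formula: SWL = 10 * log10(W / W_ref)
Compute ratio: W / W_ref = 16857900000000
Compute log10: log10(16857900000000) = 13.226803
Multiply: SWL = 10 * 13.226803 = 132.27

132.27 dB


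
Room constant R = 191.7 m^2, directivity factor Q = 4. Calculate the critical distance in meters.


Given values:
  R = 191.7 m^2, Q = 4
Formula: d_c = 0.141 * sqrt(Q * R)
Compute Q * R = 4 * 191.7 = 766.8
Compute sqrt(766.8) = 27.6912
d_c = 0.141 * 27.6912 = 3.904

3.904 m


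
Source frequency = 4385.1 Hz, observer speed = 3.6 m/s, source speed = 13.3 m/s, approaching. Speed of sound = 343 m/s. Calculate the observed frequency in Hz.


Given values:
  f_s = 4385.1 Hz, v_o = 3.6 m/s, v_s = 13.3 m/s
  Direction: approaching
Formula: f_o = f_s * (c + v_o) / (c - v_s)
Numerator: c + v_o = 343 + 3.6 = 346.6
Denominator: c - v_s = 343 - 13.3 = 329.7
f_o = 4385.1 * 346.6 / 329.7 = 4609.87

4609.87 Hz


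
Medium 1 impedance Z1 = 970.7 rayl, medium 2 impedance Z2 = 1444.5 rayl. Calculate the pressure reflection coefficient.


Given values:
  Z1 = 970.7 rayl, Z2 = 1444.5 rayl
Formula: R = (Z2 - Z1) / (Z2 + Z1)
Numerator: Z2 - Z1 = 1444.5 - 970.7 = 473.8
Denominator: Z2 + Z1 = 1444.5 + 970.7 = 2415.2
R = 473.8 / 2415.2 = 0.1962

0.1962


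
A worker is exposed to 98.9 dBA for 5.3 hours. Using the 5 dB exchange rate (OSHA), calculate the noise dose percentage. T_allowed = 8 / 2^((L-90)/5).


Given values:
  L = 98.9 dBA, T = 5.3 hours
Formula: T_allowed = 8 / 2^((L - 90) / 5)
Compute exponent: (98.9 - 90) / 5 = 1.78
Compute 2^(1.78) = 3.434262
T_allowed = 8 / 3.434262 = 2.329467 hours
Dose = (T / T_allowed) * 100
Dose = (5.3 / 2.329467) * 100 = 227.52

227.52 %


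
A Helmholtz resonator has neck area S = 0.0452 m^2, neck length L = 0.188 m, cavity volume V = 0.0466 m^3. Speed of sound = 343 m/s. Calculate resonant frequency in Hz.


Given values:
  S = 0.0452 m^2, L = 0.188 m, V = 0.0466 m^3, c = 343 m/s
Formula: f = (c / (2*pi)) * sqrt(S / (V * L))
Compute V * L = 0.0466 * 0.188 = 0.0087608
Compute S / (V * L) = 0.0452 / 0.0087608 = 5.1593
Compute sqrt(5.1593) = 2.271409
Compute c / (2*pi) = 343 / 6.283185 = 54.590148
f = 54.590148 * 2.271409 = 124.0

124.0 Hz


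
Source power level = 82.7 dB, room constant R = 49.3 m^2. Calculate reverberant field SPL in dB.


Given values:
  Lw = 82.7 dB, R = 49.3 m^2
Formula: SPL = Lw + 10 * log10(4 / R)
Compute 4 / R = 4 / 49.3 = 0.081136
Compute 10 * log10(0.081136) = -10.9079
SPL = 82.7 + (-10.9079) = 71.79

71.79 dB


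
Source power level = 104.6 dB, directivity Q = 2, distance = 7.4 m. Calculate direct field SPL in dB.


Given values:
  Lw = 104.6 dB, Q = 2, r = 7.4 m
Formula: SPL = Lw + 10 * log10(Q / (4 * pi * r^2))
Compute 4 * pi * r^2 = 4 * pi * 7.4^2 = 688.1345
Compute Q / denom = 2 / 688.1345 = 0.00290641
Compute 10 * log10(0.00290641) = -25.3664
SPL = 104.6 + (-25.3664) = 79.23

79.23 dB


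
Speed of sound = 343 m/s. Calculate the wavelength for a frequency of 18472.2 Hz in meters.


Given values:
  c = 343 m/s, f = 18472.2 Hz
Formula: lambda = c / f
lambda = 343 / 18472.2
lambda = 0.0186

0.0186 m


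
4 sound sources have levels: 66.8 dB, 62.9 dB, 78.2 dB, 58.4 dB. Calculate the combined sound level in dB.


Formula: L_total = 10 * log10( sum(10^(Li/10)) )
  Source 1: 10^(66.8/10) = 4786300.9232
  Source 2: 10^(62.9/10) = 1949844.5998
  Source 3: 10^(78.2/10) = 66069344.8008
  Source 4: 10^(58.4/10) = 691830.9709
Sum of linear values = 73497321.2947
L_total = 10 * log10(73497321.2947) = 78.66

78.66 dB


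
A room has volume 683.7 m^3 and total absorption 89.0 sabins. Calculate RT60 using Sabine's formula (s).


Given values:
  V = 683.7 m^3
  A = 89.0 sabins
Formula: RT60 = 0.161 * V / A
Numerator: 0.161 * 683.7 = 110.0757
RT60 = 110.0757 / 89.0 = 1.237

1.237 s


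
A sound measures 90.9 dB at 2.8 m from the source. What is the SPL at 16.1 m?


Given values:
  SPL1 = 90.9 dB, r1 = 2.8 m, r2 = 16.1 m
Formula: SPL2 = SPL1 - 20 * log10(r2 / r1)
Compute ratio: r2 / r1 = 16.1 / 2.8 = 5.75
Compute log10: log10(5.75) = 0.759668
Compute drop: 20 * 0.759668 = 15.1934
SPL2 = 90.9 - 15.1934 = 75.71

75.71 dB


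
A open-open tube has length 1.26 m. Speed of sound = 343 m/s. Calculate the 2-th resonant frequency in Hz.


Given values:
  Tube type: open-open, L = 1.26 m, c = 343 m/s, n = 2
Formula: f_n = n * c / (2 * L)
Compute 2 * L = 2 * 1.26 = 2.52
f = 2 * 343 / 2.52
f = 272.22

272.22 Hz


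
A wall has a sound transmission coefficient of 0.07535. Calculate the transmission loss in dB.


Given values:
  tau = 0.07535
Formula: TL = 10 * log10(1 / tau)
Compute 1 / tau = 1 / 0.07535 = 13.2714
Compute log10(13.2714) = 1.122917
TL = 10 * 1.122917 = 11.23

11.23 dB


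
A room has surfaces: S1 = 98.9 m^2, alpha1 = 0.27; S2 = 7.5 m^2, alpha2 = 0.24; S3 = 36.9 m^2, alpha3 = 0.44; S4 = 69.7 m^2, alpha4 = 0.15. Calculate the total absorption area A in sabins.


Given surfaces:
  Surface 1: 98.9 * 0.27 = 26.703
  Surface 2: 7.5 * 0.24 = 1.8
  Surface 3: 36.9 * 0.44 = 16.236
  Surface 4: 69.7 * 0.15 = 10.455
Formula: A = sum(Si * alpha_i)
A = 26.703 + 1.8 + 16.236 + 10.455
A = 55.19

55.19 sabins


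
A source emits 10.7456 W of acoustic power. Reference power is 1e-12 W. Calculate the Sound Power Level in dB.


Given values:
  W = 10.7456 W
  W_ref = 1e-12 W
Formula: SWL = 10 * log10(W / W_ref)
Compute ratio: W / W_ref = 10745600000000
Compute log10: log10(10745600000000) = 13.031231
Multiply: SWL = 10 * 13.031231 = 130.31

130.31 dB


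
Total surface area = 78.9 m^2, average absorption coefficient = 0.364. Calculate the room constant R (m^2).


Given values:
  S = 78.9 m^2, alpha = 0.364
Formula: R = S * alpha / (1 - alpha)
Numerator: 78.9 * 0.364 = 28.7196
Denominator: 1 - 0.364 = 0.636
R = 28.7196 / 0.636 = 45.16

45.16 m^2


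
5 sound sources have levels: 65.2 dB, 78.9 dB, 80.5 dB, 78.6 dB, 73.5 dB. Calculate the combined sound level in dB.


Formula: L_total = 10 * log10( sum(10^(Li/10)) )
  Source 1: 10^(65.2/10) = 3311311.2148
  Source 2: 10^(78.9/10) = 77624711.6629
  Source 3: 10^(80.5/10) = 112201845.4302
  Source 4: 10^(78.6/10) = 72443596.0075
  Source 5: 10^(73.5/10) = 22387211.3857
Sum of linear values = 287968675.7011
L_total = 10 * log10(287968675.7011) = 84.59

84.59 dB


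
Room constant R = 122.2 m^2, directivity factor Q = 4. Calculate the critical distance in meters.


Given values:
  R = 122.2 m^2, Q = 4
Formula: d_c = 0.141 * sqrt(Q * R)
Compute Q * R = 4 * 122.2 = 488.8
Compute sqrt(488.8) = 22.1088
d_c = 0.141 * 22.1088 = 3.117

3.117 m


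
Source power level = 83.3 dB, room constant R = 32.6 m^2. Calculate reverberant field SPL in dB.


Given values:
  Lw = 83.3 dB, R = 32.6 m^2
Formula: SPL = Lw + 10 * log10(4 / R)
Compute 4 / R = 4 / 32.6 = 0.122699
Compute 10 * log10(0.122699) = -9.1116
SPL = 83.3 + (-9.1116) = 74.19

74.19 dB


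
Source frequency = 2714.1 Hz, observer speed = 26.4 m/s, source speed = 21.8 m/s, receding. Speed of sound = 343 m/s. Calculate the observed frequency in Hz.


Given values:
  f_s = 2714.1 Hz, v_o = 26.4 m/s, v_s = 21.8 m/s
  Direction: receding
Formula: f_o = f_s * (c - v_o) / (c + v_s)
Numerator: c - v_o = 343 - 26.4 = 316.6
Denominator: c + v_s = 343 + 21.8 = 364.8
f_o = 2714.1 * 316.6 / 364.8 = 2355.49

2355.49 Hz


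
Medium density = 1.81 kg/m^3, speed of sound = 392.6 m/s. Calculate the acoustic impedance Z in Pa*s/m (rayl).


Given values:
  rho = 1.81 kg/m^3
  c = 392.6 m/s
Formula: Z = rho * c
Z = 1.81 * 392.6
Z = 710.61

710.61 rayl


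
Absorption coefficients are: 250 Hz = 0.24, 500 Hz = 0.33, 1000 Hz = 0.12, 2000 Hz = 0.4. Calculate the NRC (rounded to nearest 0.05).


Given values:
  a_250 = 0.24, a_500 = 0.33
  a_1000 = 0.12, a_2000 = 0.4
Formula: NRC = (a250 + a500 + a1000 + a2000) / 4
Sum = 0.24 + 0.33 + 0.12 + 0.4 = 1.09
NRC = 1.09 / 4 = 0.2725
Rounded to nearest 0.05: 0.25

0.25


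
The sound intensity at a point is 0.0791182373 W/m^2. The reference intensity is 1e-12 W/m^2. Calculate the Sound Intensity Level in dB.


Given values:
  I = 0.0791182373 W/m^2
  I_ref = 1e-12 W/m^2
Formula: SIL = 10 * log10(I / I_ref)
Compute ratio: I / I_ref = 79118237300
Compute log10: log10(79118237300) = 10.898277
Multiply: SIL = 10 * 10.898277 = 108.98

108.98 dB


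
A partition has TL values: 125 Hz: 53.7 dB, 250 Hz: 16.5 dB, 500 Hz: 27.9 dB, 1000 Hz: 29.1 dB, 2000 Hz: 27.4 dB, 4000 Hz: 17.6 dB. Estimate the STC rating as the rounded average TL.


Given TL values at each frequency:
  125 Hz: 53.7 dB
  250 Hz: 16.5 dB
  500 Hz: 27.9 dB
  1000 Hz: 29.1 dB
  2000 Hz: 27.4 dB
  4000 Hz: 17.6 dB
Formula: STC ~ round(average of TL values)
Sum = 53.7 + 16.5 + 27.9 + 29.1 + 27.4 + 17.6 = 172.2
Average = 172.2 / 6 = 28.7
Rounded: 29

29


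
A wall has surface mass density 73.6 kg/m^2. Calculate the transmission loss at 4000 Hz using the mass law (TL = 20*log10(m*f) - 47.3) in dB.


Given values:
  m = 73.6 kg/m^2, f = 4000 Hz
Formula: TL = 20 * log10(m * f) - 47.3
Compute m * f = 73.6 * 4000 = 294400.0
Compute log10(294400.0) = 5.468938
Compute 20 * 5.468938 = 109.3788
TL = 109.3788 - 47.3 = 62.08

62.08 dB


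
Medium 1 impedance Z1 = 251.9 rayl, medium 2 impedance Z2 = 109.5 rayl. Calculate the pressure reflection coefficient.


Given values:
  Z1 = 251.9 rayl, Z2 = 109.5 rayl
Formula: R = (Z2 - Z1) / (Z2 + Z1)
Numerator: Z2 - Z1 = 109.5 - 251.9 = -142.4
Denominator: Z2 + Z1 = 109.5 + 251.9 = 361.4
R = -142.4 / 361.4 = -0.394

-0.394


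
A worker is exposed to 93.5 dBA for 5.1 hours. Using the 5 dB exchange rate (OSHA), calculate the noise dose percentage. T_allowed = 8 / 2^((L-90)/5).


Given values:
  L = 93.5 dBA, T = 5.1 hours
Formula: T_allowed = 8 / 2^((L - 90) / 5)
Compute exponent: (93.5 - 90) / 5 = 0.7
Compute 2^(0.7) = 1.624505
T_allowed = 8 / 1.624505 = 4.924577 hours
Dose = (T / T_allowed) * 100
Dose = (5.1 / 4.924577) * 100 = 103.56

103.56 %


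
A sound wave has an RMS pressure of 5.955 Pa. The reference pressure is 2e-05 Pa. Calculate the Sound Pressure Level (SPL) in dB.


Given values:
  p = 5.955 Pa
  p_ref = 2e-05 Pa
Formula: SPL = 20 * log10(p / p_ref)
Compute ratio: p / p_ref = 5.955 / 2e-05 = 297750
Compute log10: log10(297750) = 5.473852
Multiply: SPL = 20 * 5.473852 = 109.48

109.48 dB


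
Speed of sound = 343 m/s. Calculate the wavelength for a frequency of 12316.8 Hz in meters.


Given values:
  c = 343 m/s, f = 12316.8 Hz
Formula: lambda = c / f
lambda = 343 / 12316.8
lambda = 0.0278

0.0278 m


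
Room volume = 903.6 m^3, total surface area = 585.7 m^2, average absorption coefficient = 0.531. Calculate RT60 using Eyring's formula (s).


Given values:
  V = 903.6 m^3, S = 585.7 m^2, alpha = 0.531
Formula: RT60 = 0.161 * V / (-S * ln(1 - alpha))
Compute ln(1 - 0.531) = ln(0.469) = -0.757153
Denominator: -585.7 * -0.757153 = 443.4645
Numerator: 0.161 * 903.6 = 145.4796
RT60 = 145.4796 / 443.4645 = 0.328

0.328 s


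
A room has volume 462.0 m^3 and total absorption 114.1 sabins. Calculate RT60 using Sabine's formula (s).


Given values:
  V = 462.0 m^3
  A = 114.1 sabins
Formula: RT60 = 0.161 * V / A
Numerator: 0.161 * 462.0 = 74.382
RT60 = 74.382 / 114.1 = 0.652

0.652 s


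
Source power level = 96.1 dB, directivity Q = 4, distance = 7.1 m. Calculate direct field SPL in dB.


Given values:
  Lw = 96.1 dB, Q = 4, r = 7.1 m
Formula: SPL = Lw + 10 * log10(Q / (4 * pi * r^2))
Compute 4 * pi * r^2 = 4 * pi * 7.1^2 = 633.4707
Compute Q / denom = 4 / 633.4707 = 0.00631442
Compute 10 * log10(0.00631442) = -21.9967
SPL = 96.1 + (-21.9967) = 74.1

74.1 dB


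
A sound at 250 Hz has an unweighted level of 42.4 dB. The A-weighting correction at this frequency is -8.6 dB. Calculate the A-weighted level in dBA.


Given values:
  SPL = 42.4 dB
  A-weighting at 250 Hz = -8.6 dB
Formula: L_A = SPL + A_weight
L_A = 42.4 + (-8.6)
L_A = 33.8

33.8 dBA


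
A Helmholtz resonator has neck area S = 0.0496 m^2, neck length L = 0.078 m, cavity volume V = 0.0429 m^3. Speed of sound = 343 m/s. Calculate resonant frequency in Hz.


Given values:
  S = 0.0496 m^2, L = 0.078 m, V = 0.0429 m^3, c = 343 m/s
Formula: f = (c / (2*pi)) * sqrt(S / (V * L))
Compute V * L = 0.0429 * 0.078 = 0.0033462
Compute S / (V * L) = 0.0496 / 0.0033462 = 14.8228
Compute sqrt(14.8228) = 3.850039
Compute c / (2*pi) = 343 / 6.283185 = 54.590148
f = 54.590148 * 3.850039 = 210.17

210.17 Hz


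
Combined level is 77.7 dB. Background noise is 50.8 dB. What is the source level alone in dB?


Given values:
  L_total = 77.7 dB, L_bg = 50.8 dB
Formula: L_source = 10 * log10(10^(L_total/10) - 10^(L_bg/10))
Convert to linear:
  10^(77.7/10) = 58884365.5356
  10^(50.8/10) = 120226.4435
Difference: 58884365.5356 - 120226.4435 = 58764139.0921
L_source = 10 * log10(58764139.0921) = 77.69

77.69 dB


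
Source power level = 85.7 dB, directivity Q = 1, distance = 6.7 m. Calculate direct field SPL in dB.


Given values:
  Lw = 85.7 dB, Q = 1, r = 6.7 m
Formula: SPL = Lw + 10 * log10(Q / (4 * pi * r^2))
Compute 4 * pi * r^2 = 4 * pi * 6.7^2 = 564.1044
Compute Q / denom = 1 / 564.1044 = 0.00177272
Compute 10 * log10(0.00177272) = -27.5136
SPL = 85.7 + (-27.5136) = 58.19

58.19 dB


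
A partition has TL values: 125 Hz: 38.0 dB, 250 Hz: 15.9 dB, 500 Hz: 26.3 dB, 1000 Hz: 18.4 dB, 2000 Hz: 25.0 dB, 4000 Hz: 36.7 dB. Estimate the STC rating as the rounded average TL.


Given TL values at each frequency:
  125 Hz: 38.0 dB
  250 Hz: 15.9 dB
  500 Hz: 26.3 dB
  1000 Hz: 18.4 dB
  2000 Hz: 25.0 dB
  4000 Hz: 36.7 dB
Formula: STC ~ round(average of TL values)
Sum = 38.0 + 15.9 + 26.3 + 18.4 + 25.0 + 36.7 = 160.3
Average = 160.3 / 6 = 26.72
Rounded: 27

27


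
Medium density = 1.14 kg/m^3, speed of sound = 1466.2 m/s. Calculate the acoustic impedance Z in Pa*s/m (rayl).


Given values:
  rho = 1.14 kg/m^3
  c = 1466.2 m/s
Formula: Z = rho * c
Z = 1.14 * 1466.2
Z = 1671.47

1671.47 rayl


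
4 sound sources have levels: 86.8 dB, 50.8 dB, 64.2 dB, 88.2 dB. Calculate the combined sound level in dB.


Formula: L_total = 10 * log10( sum(10^(Li/10)) )
  Source 1: 10^(86.8/10) = 478630092.3226
  Source 2: 10^(50.8/10) = 120226.4435
  Source 3: 10^(64.2/10) = 2630267.9919
  Source 4: 10^(88.2/10) = 660693448.0076
Sum of linear values = 1142074034.7656
L_total = 10 * log10(1142074034.7656) = 90.58

90.58 dB


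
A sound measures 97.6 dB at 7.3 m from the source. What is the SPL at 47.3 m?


Given values:
  SPL1 = 97.6 dB, r1 = 7.3 m, r2 = 47.3 m
Formula: SPL2 = SPL1 - 20 * log10(r2 / r1)
Compute ratio: r2 / r1 = 47.3 / 7.3 = 6.4795
Compute log10: log10(6.4795) = 0.811541
Compute drop: 20 * 0.811541 = 16.2308
SPL2 = 97.6 - 16.2308 = 81.37

81.37 dB


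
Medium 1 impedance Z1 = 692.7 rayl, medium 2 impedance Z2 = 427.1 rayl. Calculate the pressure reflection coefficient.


Given values:
  Z1 = 692.7 rayl, Z2 = 427.1 rayl
Formula: R = (Z2 - Z1) / (Z2 + Z1)
Numerator: Z2 - Z1 = 427.1 - 692.7 = -265.6
Denominator: Z2 + Z1 = 427.1 + 692.7 = 1119.8
R = -265.6 / 1119.8 = -0.2372

-0.2372


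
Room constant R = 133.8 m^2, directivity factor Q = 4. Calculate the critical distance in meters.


Given values:
  R = 133.8 m^2, Q = 4
Formula: d_c = 0.141 * sqrt(Q * R)
Compute Q * R = 4 * 133.8 = 535.2
Compute sqrt(535.2) = 23.1344
d_c = 0.141 * 23.1344 = 3.262

3.262 m


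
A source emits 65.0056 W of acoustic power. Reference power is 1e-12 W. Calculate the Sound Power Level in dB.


Given values:
  W = 65.0056 W
  W_ref = 1e-12 W
Formula: SWL = 10 * log10(W / W_ref)
Compute ratio: W / W_ref = 65005600000000
Compute log10: log10(65005600000000) = 13.812951
Multiply: SWL = 10 * 13.812951 = 138.13

138.13 dB


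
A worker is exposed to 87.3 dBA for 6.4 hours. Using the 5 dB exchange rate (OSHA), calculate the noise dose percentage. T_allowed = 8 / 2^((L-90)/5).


Given values:
  L = 87.3 dBA, T = 6.4 hours
Formula: T_allowed = 8 / 2^((L - 90) / 5)
Compute exponent: (87.3 - 90) / 5 = -0.54
Compute 2^(-0.54) = 0.687771
T_allowed = 8 / 0.687771 = 11.631779 hours
Dose = (T / T_allowed) * 100
Dose = (6.4 / 11.631779) * 100 = 55.02

55.02 %


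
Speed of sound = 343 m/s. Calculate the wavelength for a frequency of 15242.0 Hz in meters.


Given values:
  c = 343 m/s, f = 15242.0 Hz
Formula: lambda = c / f
lambda = 343 / 15242.0
lambda = 0.0225

0.0225 m


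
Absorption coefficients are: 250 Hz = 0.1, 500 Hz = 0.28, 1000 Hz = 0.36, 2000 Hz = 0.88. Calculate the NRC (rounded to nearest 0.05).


Given values:
  a_250 = 0.1, a_500 = 0.28
  a_1000 = 0.36, a_2000 = 0.88
Formula: NRC = (a250 + a500 + a1000 + a2000) / 4
Sum = 0.1 + 0.28 + 0.36 + 0.88 = 1.62
NRC = 1.62 / 4 = 0.405
Rounded to nearest 0.05: 0.4

0.4


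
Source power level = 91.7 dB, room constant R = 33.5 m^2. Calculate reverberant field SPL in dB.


Given values:
  Lw = 91.7 dB, R = 33.5 m^2
Formula: SPL = Lw + 10 * log10(4 / R)
Compute 4 / R = 4 / 33.5 = 0.119403
Compute 10 * log10(0.119403) = -9.2298
SPL = 91.7 + (-9.2298) = 82.47

82.47 dB
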